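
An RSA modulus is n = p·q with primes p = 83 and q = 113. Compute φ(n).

9184

For distinct primes, φ(pq) = (p−1)(q−1) = 82 × 112 = 9184.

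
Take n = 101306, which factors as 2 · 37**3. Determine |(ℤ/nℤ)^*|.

49284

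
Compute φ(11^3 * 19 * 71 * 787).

1198335600

φ(1413073453) = 1413073453 · (1 − 1/11) · (1 − 1/19) · (1 − 1/71) · (1 − 1/787)
       = 1413073453 · 9903600/11678293 = 1198335600.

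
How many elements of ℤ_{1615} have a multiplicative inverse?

1152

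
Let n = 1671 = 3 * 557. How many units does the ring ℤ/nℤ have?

1112

φ(1671) = 1671 · (1 − 1/3) · (1 − 1/557)
       = 1671 · 1112/1671 = 1112.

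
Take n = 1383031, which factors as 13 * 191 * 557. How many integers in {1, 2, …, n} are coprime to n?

1267680

φ(1383031) = 1383031 · (1 − 1/13) · (1 − 1/191) · (1 − 1/557)
       = 1383031 · 1267680/1383031 = 1267680.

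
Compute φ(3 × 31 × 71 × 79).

327600

φ(521637) = 521637 · (1 − 1/3) · (1 − 1/31) · (1 − 1/71) · (1 − 1/79)
       = 521637 · 327600/521637 = 327600.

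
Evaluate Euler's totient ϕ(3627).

First factor: 3627 = 3**2 · 13 · 31.
φ(3^2) = 3^2 − 3^1 = 9 − 3 = 6.
φ(13) = 13 − 1 = 12.
φ(31) = 31 − 1 = 30.
Since φ is multiplicative, φ(3627) = 6 · 12 · 30 = 2160.

2160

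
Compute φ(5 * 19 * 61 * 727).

φ(5) = 5 − 1 = 4.
φ(19) = 19 − 1 = 18.
φ(61) = 61 − 1 = 60.
φ(727) = 727 − 1 = 726.
φ(4212965) = 4 × 18 × 60 × 726 = 3136320.

3136320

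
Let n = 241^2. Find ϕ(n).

57840

φ(241^2) = 241^2 − 241^1 = 58081 − 241 = 57840.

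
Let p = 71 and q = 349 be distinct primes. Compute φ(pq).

For distinct primes, φ(pq) = (p−1)(q−1) = 70 × 348 = 24360.

24360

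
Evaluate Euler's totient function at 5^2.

φ(5^2) = 5^1·(5−1) = 5·4 = 20.

20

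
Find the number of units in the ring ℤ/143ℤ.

120

143 = 11 * 13.
φ(11) = 11 − 1 = 10.
φ(13) = 13 − 1 = 12.
Multiply: 10 · 12 = 120.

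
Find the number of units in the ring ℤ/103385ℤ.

Factor 103385: 103385 = 5 · 23 · 29 · 31.
φ(103385) = 103385 · (1 − 1/5) · (1 − 1/23) · (1 − 1/29) · (1 − 1/31)
       = 103385 · 73920/103385 = 73920.

73920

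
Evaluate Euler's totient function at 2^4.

φ(16) = 16 · (1 − 1/2)
       = 16 · 1/2 = 8.

8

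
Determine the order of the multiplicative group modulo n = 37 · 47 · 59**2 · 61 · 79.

26520773760

φ(37) = 37 − 1 = 36.
φ(47) = 47 − 1 = 46.
φ(59^2) = 59^2 − 59^1 = 3481 − 59 = 3422.
φ(61) = 61 − 1 = 60.
φ(79) = 79 − 1 = 78.
Multiply: 36 · 46 · 3422 · 60 · 78 = 26520773760.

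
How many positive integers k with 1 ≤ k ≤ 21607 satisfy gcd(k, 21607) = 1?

21607 = 17 · 31 · 41.
φ(17) = 17 − 1 = 16.
φ(31) = 31 − 1 = 30.
φ(41) = 41 − 1 = 40.
Multiply: 16 · 30 · 40 = 19200.

19200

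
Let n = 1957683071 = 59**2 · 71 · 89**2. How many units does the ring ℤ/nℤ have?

φ(1957683071) = 1957683071 · (1 − 1/59) · (1 − 1/71) · (1 − 1/89)
       = 1957683071 · 357280/372821 = 1876077280.

1876077280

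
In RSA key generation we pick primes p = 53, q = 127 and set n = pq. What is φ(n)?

φ(6731) = 6731 · (1 − 1/53) · (1 − 1/127)
       = 6731 · 6552/6731 = 6552.

6552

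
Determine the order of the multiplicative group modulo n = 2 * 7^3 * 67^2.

1300068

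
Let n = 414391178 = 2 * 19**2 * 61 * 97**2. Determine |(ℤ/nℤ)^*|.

φ(414391178) = 414391178 · (1 − 1/2) · (1 − 1/19) · (1 − 1/61) · (1 − 1/97)
       = 414391178 · 103680/224846 = 191082240.

191082240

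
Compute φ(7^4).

2058

φ(7^4) = 7^4 − 7^3 = 2401 − 343 = 2058.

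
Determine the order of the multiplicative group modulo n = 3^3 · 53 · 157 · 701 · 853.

87083942400

φ(3^3) = 3^2·(3−1) = 9·2 = 18.
φ(53) = 53 − 1 = 52.
φ(157) = 157 − 1 = 156.
φ(701) = 701 − 1 = 700.
φ(853) = 853 − 1 = 852.
Since φ is multiplicative, φ(134340306651) = 18 · 52 · 156 · 700 · 852 = 87083942400.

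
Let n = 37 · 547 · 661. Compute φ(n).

12972960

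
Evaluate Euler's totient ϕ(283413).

170352

Factor 283413: 283413 = 3 · 13**3 · 43.
φ(283413) = 283413 · (1 − 1/3) · (1 − 1/13) · (1 − 1/43)
       = 283413 · 1008/1677 = 170352.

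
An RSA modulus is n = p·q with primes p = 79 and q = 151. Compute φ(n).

φ(n) = (p − 1)(q − 1) = (79−1)(151−1) = 78·150 = 11700.

11700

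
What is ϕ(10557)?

Factor 10557: 10557 = 3^3 × 17 × 23.
φ(3^3) = 3^2·(3−1) = 9·2 = 18.
φ(17) = 17 − 1 = 16.
φ(23) = 23 − 1 = 22.
Multiply: 18 · 16 · 22 = 6336.

6336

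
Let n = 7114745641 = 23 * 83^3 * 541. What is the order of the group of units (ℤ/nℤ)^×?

φ(7114745641) = 7114745641 · (1 − 1/23) · (1 − 1/83) · (1 − 1/541)
       = 7114745641 · 974160/1032769 = 6710988240.

6710988240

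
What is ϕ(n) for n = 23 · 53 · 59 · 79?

φ(5681759) = 5681759 · (1 − 1/23) · (1 − 1/53) · (1 − 1/59) · (1 − 1/79)
       = 5681759 · 5175456/5681759 = 5175456.

5175456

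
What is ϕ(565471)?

First factor: 565471 = 17 · 29 · 31 · 37.
φ(17) = 17 − 1 = 16.
φ(29) = 29 − 1 = 28.
φ(31) = 31 − 1 = 30.
φ(37) = 37 − 1 = 36.
φ(565471) = 16 × 28 × 30 × 36 = 483840.

483840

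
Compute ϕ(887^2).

φ(887^2) = 887^1·(887−1) = 887·886 = 785882.

785882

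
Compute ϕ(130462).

60480

First factor: 130462 = 2 × 37 × 41 × 43.
φ(130462) = 130462 · (1 − 1/2) · (1 − 1/37) · (1 − 1/41) · (1 − 1/43)
       = 130462 · 60480/130462 = 60480.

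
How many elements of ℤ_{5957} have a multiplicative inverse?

4752

5957 = 7 · 23 · 37.
φ(7) = 7 − 1 = 6.
φ(23) = 23 − 1 = 22.
φ(37) = 37 − 1 = 36.
Since φ is multiplicative, φ(5957) = 6 · 22 · 36 = 4752.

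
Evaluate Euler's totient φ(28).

12

28 = 2**2 · 7.
φ(28) = 28 · (1 − 1/2) · (1 − 1/7)
       = 28 · 6/14 = 12.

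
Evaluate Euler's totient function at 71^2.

4970

φ(71^2) = 71^1·(71−1) = 71·70 = 4970.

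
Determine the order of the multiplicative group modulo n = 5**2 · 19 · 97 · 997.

φ(45936775) = 45936775 · (1 − 1/5) · (1 − 1/19) · (1 − 1/97) · (1 − 1/997)
       = 45936775 · 6884352/9187355 = 34421760.

34421760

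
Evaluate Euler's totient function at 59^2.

φ(3481) = 3481 · (1 − 1/59)
       = 3481 · 58/59 = 3422.

3422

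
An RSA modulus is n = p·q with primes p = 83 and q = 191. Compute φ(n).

φ(pq) = (p−1)(q−1) = 82 · 190 = 15580.

15580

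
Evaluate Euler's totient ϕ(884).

Factor 884: 884 = 2^2 * 13 * 17.
φ(2^2) = 2^2 − 2^1 = 4 − 2 = 2.
φ(13) = 13 − 1 = 12.
φ(17) = 17 − 1 = 16.
Multiply: 2 · 12 · 16 = 384.

384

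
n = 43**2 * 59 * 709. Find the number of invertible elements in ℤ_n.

74161584

φ(77345519) = 77345519 · (1 − 1/43) · (1 − 1/59) · (1 − 1/709)
       = 77345519 · 1724688/1798733 = 74161584.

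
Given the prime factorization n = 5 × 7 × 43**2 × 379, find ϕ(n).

φ(5) = 5 − 1 = 4.
φ(7) = 7 − 1 = 6.
φ(43^2) = 43^2 − 43^1 = 1849 − 43 = 1806.
φ(379) = 379 − 1 = 378.
Multiply: 4 · 6 · 1806 · 378 = 16384032.

16384032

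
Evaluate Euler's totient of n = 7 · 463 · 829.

φ(2686789) = 2686789 · (1 − 1/7) · (1 − 1/463) · (1 − 1/829)
       = 2686789 · 2295216/2686789 = 2295216.

2295216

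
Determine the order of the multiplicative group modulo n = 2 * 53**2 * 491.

φ(2) = 2 − 1 = 1.
φ(53^2) = 53^2 − 53^1 = 2809 − 53 = 2756.
φ(491) = 491 − 1 = 490.
Since φ is multiplicative, φ(2758438) = 1 · 2756 · 490 = 1350440.

1350440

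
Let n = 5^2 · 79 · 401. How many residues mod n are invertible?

624000

φ(791975) = 791975 · (1 − 1/5) · (1 − 1/79) · (1 − 1/401)
       = 791975 · 124800/158395 = 624000.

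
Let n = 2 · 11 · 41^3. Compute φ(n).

φ(1516262) = 1516262 · (1 − 1/2) · (1 − 1/11) · (1 − 1/41)
       = 1516262 · 400/902 = 672400.

672400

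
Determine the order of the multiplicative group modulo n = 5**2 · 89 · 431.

756800

φ(958975) = 958975 · (1 − 1/5) · (1 − 1/89) · (1 − 1/431)
       = 958975 · 151360/191795 = 756800.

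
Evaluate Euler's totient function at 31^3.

28830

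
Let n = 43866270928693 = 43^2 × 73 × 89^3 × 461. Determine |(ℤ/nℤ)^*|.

φ(43866270928693) = 43866270928693 · (1 − 1/43) · (1 − 1/73) · (1 − 1/89) · (1 − 1/461)
       = 43866270928693 · 122411520/128790031 = 41693730946560.

41693730946560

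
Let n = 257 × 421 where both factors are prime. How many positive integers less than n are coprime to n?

φ(257) = 257 − 1 = 256.
φ(421) = 421 − 1 = 420.
Multiply: 256 · 420 = 107520.

107520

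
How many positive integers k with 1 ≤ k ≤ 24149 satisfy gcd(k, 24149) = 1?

Prime factorization: 24149 = 19 · 31 · 41.
φ(24149) = 24149 · (1 − 1/19) · (1 − 1/31) · (1 − 1/41)
       = 24149 · 21600/24149 = 21600.

21600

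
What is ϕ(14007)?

First factor: 14007 = 3 · 7 · 23 · 29.
φ(14007) = 14007 · (1 − 1/3) · (1 − 1/7) · (1 − 1/23) · (1 − 1/29)
       = 14007 · 7392/14007 = 7392.

7392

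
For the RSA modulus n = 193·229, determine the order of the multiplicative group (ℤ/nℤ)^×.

43776

For distinct primes, φ(pq) = (p−1)(q−1) = 192 × 228 = 43776.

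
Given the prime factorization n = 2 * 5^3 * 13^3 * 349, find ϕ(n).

70574400

φ(191688250) = 191688250 · (1 − 1/2) · (1 − 1/5) · (1 − 1/13) · (1 − 1/349)
       = 191688250 · 16704/45370 = 70574400.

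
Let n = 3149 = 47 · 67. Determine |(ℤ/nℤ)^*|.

3036

φ(3149) = 3149 · (1 − 1/47) · (1 − 1/67)
       = 3149 · 3036/3149 = 3036.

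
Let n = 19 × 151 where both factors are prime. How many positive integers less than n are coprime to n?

2700

φ(2869) = 2869 · (1 − 1/19) · (1 − 1/151)
       = 2869 · 2700/2869 = 2700.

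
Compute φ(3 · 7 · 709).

8496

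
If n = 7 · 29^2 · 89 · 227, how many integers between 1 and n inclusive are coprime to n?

φ(118935061) = 118935061 · (1 − 1/7) · (1 − 1/29) · (1 − 1/89) · (1 − 1/227)
       = 118935061 · 3341184/4101209 = 96894336.

96894336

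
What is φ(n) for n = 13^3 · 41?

81120

φ(13^3) = 13^3 − 13^2 = 2197 − 169 = 2028.
φ(41) = 41 − 1 = 40.
Multiply: 2028 · 40 = 81120.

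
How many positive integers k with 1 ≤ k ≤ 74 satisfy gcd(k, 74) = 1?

Factor 74: 74 = 2 * 37.
φ(2) = 2 − 1 = 1.
φ(37) = 37 − 1 = 36.
Since φ is multiplicative, φ(74) = 1 · 36 = 36.

36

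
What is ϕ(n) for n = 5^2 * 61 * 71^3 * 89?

37263072000

φ(48577470475) = 48577470475 · (1 − 1/5) · (1 − 1/61) · (1 − 1/71) · (1 − 1/89)
       = 48577470475 · 1478400/1927295 = 37263072000.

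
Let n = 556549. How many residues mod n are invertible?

465948

556549 = 7 × 43^3.
φ(7) = 7 − 1 = 6.
φ(43^3) = 43^3 − 43^2 = 79507 − 1849 = 77658.
Multiply: 6 · 77658 = 465948.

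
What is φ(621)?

First factor: 621 = 3**3 * 23.
φ(621) = 621 · (1 − 1/3) · (1 − 1/23)
       = 621 · 44/69 = 396.

396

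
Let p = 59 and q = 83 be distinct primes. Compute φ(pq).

4756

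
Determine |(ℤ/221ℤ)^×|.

Prime factorization: 221 = 13 · 17.
φ(13) = 13 − 1 = 12.
φ(17) = 17 − 1 = 16.
φ(221) = 12 × 16 = 192.

192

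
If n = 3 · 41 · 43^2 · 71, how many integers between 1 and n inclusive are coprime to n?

φ(3) = 3 − 1 = 2.
φ(41) = 41 − 1 = 40.
φ(43^2) = 43^1·(43−1) = 43·42 = 1806.
φ(71) = 71 − 1 = 70.
φ(16147317) = 2 × 40 × 1806 × 70 = 10113600.

10113600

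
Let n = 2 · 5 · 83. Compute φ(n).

φ(2) = 2 − 1 = 1.
φ(5) = 5 − 1 = 4.
φ(83) = 83 − 1 = 82.
Multiply: 1 · 4 · 82 = 328.

328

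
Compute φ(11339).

Factor 11339: 11339 = 17 · 23 · 29.
φ(17) = 17 − 1 = 16.
φ(23) = 23 − 1 = 22.
φ(29) = 29 − 1 = 28.
φ(11339) = 16 × 22 × 28 = 9856.

9856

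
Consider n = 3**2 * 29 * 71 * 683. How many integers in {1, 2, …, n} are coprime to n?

8020320

φ(12656673) = 12656673 · (1 − 1/3) · (1 − 1/29) · (1 − 1/71) · (1 − 1/683)
       = 12656673 · 2673440/4218891 = 8020320.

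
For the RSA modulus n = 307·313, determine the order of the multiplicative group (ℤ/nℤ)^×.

φ(n) = (p − 1)(q − 1) = (307−1)(313−1) = 306·312 = 95472.

95472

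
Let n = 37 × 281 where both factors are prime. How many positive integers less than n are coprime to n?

φ(n) = (p − 1)(q − 1) = (37−1)(281−1) = 36·280 = 10080.

10080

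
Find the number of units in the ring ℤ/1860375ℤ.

Factor 1860375: 1860375 = 3 · 5**3 · 11**2 · 41.
φ(1860375) = 1860375 · (1 − 1/3) · (1 − 1/5) · (1 − 1/11) · (1 − 1/41)
       = 1860375 · 3200/6765 = 880000.

880000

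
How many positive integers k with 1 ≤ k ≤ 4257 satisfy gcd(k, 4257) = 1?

First factor: 4257 = 3^2 · 11 · 43.
φ(4257) = 4257 · (1 − 1/3) · (1 − 1/11) · (1 − 1/43)
       = 4257 · 840/1419 = 2520.

2520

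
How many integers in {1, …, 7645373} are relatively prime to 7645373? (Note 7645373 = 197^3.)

7606564

φ(197^3) = 197^3 − 197^2 = 7645373 − 38809 = 7606564.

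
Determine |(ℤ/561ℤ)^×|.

320

Prime factorization: 561 = 3 × 11 × 17.
φ(561) = 561 · (1 − 1/3) · (1 − 1/11) · (1 − 1/17)
       = 561 · 320/561 = 320.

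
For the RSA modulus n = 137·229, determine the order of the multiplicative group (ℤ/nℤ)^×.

31008

For distinct primes, φ(pq) = (p−1)(q−1) = 136 × 228 = 31008.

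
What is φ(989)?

989 = 23 * 43.
φ(989) = 989 · (1 − 1/23) · (1 − 1/43)
       = 989 · 924/989 = 924.

924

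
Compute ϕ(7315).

4320

First factor: 7315 = 5 · 7 · 11 · 19.
φ(5) = 5 − 1 = 4.
φ(7) = 7 − 1 = 6.
φ(11) = 11 − 1 = 10.
φ(19) = 19 − 1 = 18.
Since φ is multiplicative, φ(7315) = 4 · 6 · 10 · 18 = 4320.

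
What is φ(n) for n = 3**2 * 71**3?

2117220

φ(3221199) = 3221199 · (1 − 1/3) · (1 − 1/71)
       = 3221199 · 140/213 = 2117220.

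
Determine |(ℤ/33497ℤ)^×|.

30240

Factor 33497: 33497 = 19 * 41 * 43.
φ(33497) = 33497 · (1 − 1/19) · (1 − 1/41) · (1 − 1/43)
       = 33497 · 30240/33497 = 30240.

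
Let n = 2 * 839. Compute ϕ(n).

φ(2) = 2 − 1 = 1.
φ(839) = 839 − 1 = 838.
Since φ is multiplicative, φ(1678) = 1 · 838 = 838.

838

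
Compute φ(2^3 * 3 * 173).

1376

φ(4152) = 4152 · (1 − 1/2) · (1 − 1/3) · (1 − 1/173)
       = 4152 · 344/1038 = 1376.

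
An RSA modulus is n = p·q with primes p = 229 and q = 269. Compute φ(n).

61104

φ(pq) = (p−1)(q−1) = 228 · 268 = 61104.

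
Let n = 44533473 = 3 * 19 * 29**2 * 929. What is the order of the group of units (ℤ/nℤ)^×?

27127296

φ(3) = 3 − 1 = 2.
φ(19) = 19 − 1 = 18.
φ(29^2) = 29^1·(29−1) = 29·28 = 812.
φ(929) = 929 − 1 = 928.
Multiply: 2 · 18 · 812 · 928 = 27127296.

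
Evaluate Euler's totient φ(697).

640

Factor 697: 697 = 17 * 41.
φ(17) = 17 − 1 = 16.
φ(41) = 41 − 1 = 40.
φ(697) = 16 × 40 = 640.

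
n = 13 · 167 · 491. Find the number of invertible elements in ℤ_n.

976080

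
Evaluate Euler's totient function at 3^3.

18

φ(3^3) = 3^2·(3−1) = 9·2 = 18.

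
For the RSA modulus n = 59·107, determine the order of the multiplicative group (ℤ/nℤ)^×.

For distinct primes, φ(pq) = (p−1)(q−1) = 58 × 106 = 6148.

6148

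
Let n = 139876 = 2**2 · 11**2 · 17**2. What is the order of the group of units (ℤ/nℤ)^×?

φ(2^2) = 2^2 − 2^1 = 4 − 2 = 2.
φ(11^2) = 11^2 − 11^1 = 121 − 11 = 110.
φ(17^2) = 17^1·(17−1) = 17·16 = 272.
φ(139876) = 2 × 110 × 272 = 59840.

59840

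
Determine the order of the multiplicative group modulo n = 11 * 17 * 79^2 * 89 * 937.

81208258560

φ(11) = 11 − 1 = 10.
φ(17) = 17 − 1 = 16.
φ(79^2) = 79^1·(79−1) = 79·78 = 6162.
φ(89) = 89 − 1 = 88.
φ(937) = 937 − 1 = 936.
Multiply: 10 · 16 · 6162 · 88 · 936 = 81208258560.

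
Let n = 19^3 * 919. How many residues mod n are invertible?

5965164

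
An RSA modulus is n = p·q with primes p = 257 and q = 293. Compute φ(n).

74752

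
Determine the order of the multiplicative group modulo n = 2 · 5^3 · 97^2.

931200

φ(2) = 2 − 1 = 1.
φ(5^3) = 5^3 − 5^2 = 125 − 25 = 100.
φ(97^2) = 97^1·(97−1) = 97·96 = 9312.
φ(2352250) = 1 × 100 × 9312 = 931200.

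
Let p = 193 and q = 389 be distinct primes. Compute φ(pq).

74496

φ(75077) = 75077 · (1 − 1/193) · (1 − 1/389)
       = 75077 · 74496/75077 = 74496.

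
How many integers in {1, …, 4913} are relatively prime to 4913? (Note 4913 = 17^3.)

4624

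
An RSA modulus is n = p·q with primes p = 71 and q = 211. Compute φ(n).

14700

φ(71) = 71 − 1 = 70.
φ(211) = 211 − 1 = 210.
Multiply: 70 · 210 = 14700.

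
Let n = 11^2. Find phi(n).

110

φ(11^2) = 11^1·(11−1) = 11·10 = 110.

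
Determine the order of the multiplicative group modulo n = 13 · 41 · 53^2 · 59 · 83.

6291617280

φ(13) = 13 − 1 = 12.
φ(41) = 41 − 1 = 40.
φ(53^2) = 53^2 − 53^1 = 2809 − 53 = 2756.
φ(59) = 59 − 1 = 58.
φ(83) = 83 − 1 = 82.
φ(7331773709) = 12 × 40 × 2756 × 58 × 82 = 6291617280.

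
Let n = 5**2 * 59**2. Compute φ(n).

68440

φ(5^2) = 5^2 − 5^1 = 25 − 5 = 20.
φ(59^2) = 59^2 − 59^1 = 3481 − 59 = 3422.
Multiply: 20 · 3422 = 68440.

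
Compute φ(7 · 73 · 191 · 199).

φ(19422599) = 19422599 · (1 − 1/7) · (1 − 1/73) · (1 − 1/191) · (1 − 1/199)
       = 19422599 · 16251840/19422599 = 16251840.

16251840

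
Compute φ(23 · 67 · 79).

113256

φ(121739) = 121739 · (1 − 1/23) · (1 − 1/67) · (1 − 1/79)
       = 121739 · 113256/121739 = 113256.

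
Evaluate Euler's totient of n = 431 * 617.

264880

φ(265927) = 265927 · (1 − 1/431) · (1 − 1/617)
       = 265927 · 264880/265927 = 264880.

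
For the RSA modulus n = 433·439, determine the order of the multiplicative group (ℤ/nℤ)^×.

189216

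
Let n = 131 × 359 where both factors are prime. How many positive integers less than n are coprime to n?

46540

φ(47029) = 47029 · (1 − 1/131) · (1 − 1/359)
       = 47029 · 46540/47029 = 46540.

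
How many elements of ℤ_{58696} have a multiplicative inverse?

24640

Factor 58696: 58696 = 2**3 · 11 · 23 · 29.
φ(2^3) = 2^2·(2−1) = 4·1 = 4.
φ(11) = 11 − 1 = 10.
φ(23) = 23 − 1 = 22.
φ(29) = 29 − 1 = 28.
φ(58696) = 4 × 10 × 22 × 28 = 24640.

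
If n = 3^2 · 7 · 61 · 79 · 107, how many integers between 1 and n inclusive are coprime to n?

17858880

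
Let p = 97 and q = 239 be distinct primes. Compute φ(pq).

φ(23183) = 23183 · (1 − 1/97) · (1 − 1/239)
       = 23183 · 22848/23183 = 22848.

22848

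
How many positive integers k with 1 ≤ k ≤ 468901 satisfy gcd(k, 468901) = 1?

First factor: 468901 = 19 * 23 * 29 * 37.
φ(468901) = 468901 · (1 − 1/19) · (1 − 1/23) · (1 − 1/29) · (1 − 1/37)
       = 468901 · 399168/468901 = 399168.

399168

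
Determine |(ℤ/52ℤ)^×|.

Factor 52: 52 = 2**2 * 13.
φ(2^2) = 2^1·(2−1) = 2·1 = 2.
φ(13) = 13 − 1 = 12.
φ(52) = 2 × 12 = 24.

24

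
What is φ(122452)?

53240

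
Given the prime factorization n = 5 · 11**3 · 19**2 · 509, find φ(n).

φ(1222849595) = 1222849595 · (1 − 1/5) · (1 − 1/11) · (1 − 1/19) · (1 − 1/509)
       = 1222849595 · 365760/531905 = 840882240.

840882240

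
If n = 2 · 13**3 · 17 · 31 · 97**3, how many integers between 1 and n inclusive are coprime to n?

φ(2) = 2 − 1 = 1.
φ(13^3) = 13^3 − 13^2 = 2197 − 169 = 2028.
φ(17) = 17 − 1 = 16.
φ(31) = 31 − 1 = 30.
φ(97^3) = 97^3 − 97^2 = 912673 − 9409 = 903264.
φ(2113420280374) = 1 × 2028 × 16 × 30 × 903264 = 879273308160.

879273308160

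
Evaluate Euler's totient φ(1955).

1408

1955 = 5 × 17 × 23.
φ(5) = 5 − 1 = 4.
φ(17) = 17 − 1 = 16.
φ(23) = 23 − 1 = 22.
Multiply: 4 · 16 · 22 = 1408.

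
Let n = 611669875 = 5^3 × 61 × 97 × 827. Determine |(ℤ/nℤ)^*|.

475776000

φ(5^3) = 5^3 − 5^2 = 125 − 25 = 100.
φ(61) = 61 − 1 = 60.
φ(97) = 97 − 1 = 96.
φ(827) = 827 − 1 = 826.
φ(611669875) = 100 × 60 × 96 × 826 = 475776000.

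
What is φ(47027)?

43200

First factor: 47027 = 31 × 37 × 41.
φ(47027) = 47027 · (1 − 1/31) · (1 − 1/37) · (1 − 1/41)
       = 47027 · 43200/47027 = 43200.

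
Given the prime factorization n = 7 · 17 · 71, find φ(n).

φ(8449) = 8449 · (1 − 1/7) · (1 − 1/17) · (1 − 1/71)
       = 8449 · 6720/8449 = 6720.

6720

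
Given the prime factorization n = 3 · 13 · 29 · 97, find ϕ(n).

φ(109707) = 109707 · (1 − 1/3) · (1 − 1/13) · (1 − 1/29) · (1 − 1/97)
       = 109707 · 64512/109707 = 64512.

64512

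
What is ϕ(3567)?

Factor 3567: 3567 = 3 · 29 · 41.
φ(3) = 3 − 1 = 2.
φ(29) = 29 − 1 = 28.
φ(41) = 41 − 1 = 40.
Multiply: 2 · 28 · 40 = 2240.

2240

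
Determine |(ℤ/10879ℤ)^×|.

9240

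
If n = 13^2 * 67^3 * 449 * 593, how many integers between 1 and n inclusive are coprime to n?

12257950408704

φ(13533562941379) = 13533562941379 · (1 − 1/13) · (1 − 1/67) · (1 − 1/449) · (1 − 1/593)
       = 13533562941379 · 210051072/231909847 = 12257950408704.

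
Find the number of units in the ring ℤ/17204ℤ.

7040

17204 = 2**2 * 11 * 17 * 23.
φ(2^2) = 2^2 − 2^1 = 4 − 2 = 2.
φ(11) = 11 − 1 = 10.
φ(17) = 17 − 1 = 16.
φ(23) = 23 − 1 = 22.
Multiply: 2 · 10 · 16 · 22 = 7040.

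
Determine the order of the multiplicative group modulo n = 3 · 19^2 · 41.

φ(3) = 3 − 1 = 2.
φ(19^2) = 19^2 − 19^1 = 361 − 19 = 342.
φ(41) = 41 − 1 = 40.
φ(44403) = 2 × 342 × 40 = 27360.

27360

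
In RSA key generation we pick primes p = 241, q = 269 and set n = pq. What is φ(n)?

φ(64829) = 64829 · (1 − 1/241) · (1 − 1/269)
       = 64829 · 64320/64829 = 64320.

64320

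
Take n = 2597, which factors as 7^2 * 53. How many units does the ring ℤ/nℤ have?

2184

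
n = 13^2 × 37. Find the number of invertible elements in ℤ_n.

5616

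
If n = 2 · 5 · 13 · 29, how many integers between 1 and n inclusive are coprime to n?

φ(3770) = 3770 · (1 − 1/2) · (1 − 1/5) · (1 − 1/13) · (1 − 1/29)
       = 3770 · 1344/3770 = 1344.

1344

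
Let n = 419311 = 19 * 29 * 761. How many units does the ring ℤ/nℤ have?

383040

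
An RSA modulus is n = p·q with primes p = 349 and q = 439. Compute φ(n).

φ(153211) = 153211 · (1 − 1/349) · (1 − 1/439)
       = 153211 · 152424/153211 = 152424.

152424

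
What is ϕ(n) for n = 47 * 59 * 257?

683008

φ(47) = 47 − 1 = 46.
φ(59) = 59 − 1 = 58.
φ(257) = 257 − 1 = 256.
Since φ is multiplicative, φ(712661) = 46 · 58 · 256 = 683008.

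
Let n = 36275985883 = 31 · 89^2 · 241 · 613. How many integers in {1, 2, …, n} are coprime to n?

φ(31) = 31 − 1 = 30.
φ(89^2) = 89^2 − 89^1 = 7921 − 89 = 7832.
φ(241) = 241 − 1 = 240.
φ(613) = 613 − 1 = 612.
Since φ is multiplicative, φ(36275985883) = 30 · 7832 · 240 · 612 = 34510924800.

34510924800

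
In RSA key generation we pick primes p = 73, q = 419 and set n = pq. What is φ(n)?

30096

For distinct primes, φ(pq) = (p−1)(q−1) = 72 × 418 = 30096.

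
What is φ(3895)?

2880

Prime factorization: 3895 = 5 · 19 · 41.
φ(3895) = 3895 · (1 − 1/5) · (1 − 1/19) · (1 − 1/41)
       = 3895 · 2880/3895 = 2880.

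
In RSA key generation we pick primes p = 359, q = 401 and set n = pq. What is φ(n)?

143200

φ(n) = (p − 1)(q − 1) = (359−1)(401−1) = 358·400 = 143200.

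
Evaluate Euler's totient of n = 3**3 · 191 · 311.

1060200

φ(3^3) = 3^3 − 3^2 = 27 − 9 = 18.
φ(191) = 191 − 1 = 190.
φ(311) = 311 − 1 = 310.
Multiply: 18 · 190 · 310 = 1060200.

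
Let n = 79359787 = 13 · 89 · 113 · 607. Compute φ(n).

φ(13) = 13 − 1 = 12.
φ(89) = 89 − 1 = 88.
φ(113) = 113 − 1 = 112.
φ(607) = 607 − 1 = 606.
Multiply: 12 · 88 · 112 · 606 = 71672832.

71672832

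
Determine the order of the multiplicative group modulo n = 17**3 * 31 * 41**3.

φ(17^3) = 17^2·(17−1) = 289·16 = 4624.
φ(31) = 31 − 1 = 30.
φ(41^3) = 41^2·(41−1) = 1681·40 = 67240.
Multiply: 4624 · 30 · 67240 = 9327532800.

9327532800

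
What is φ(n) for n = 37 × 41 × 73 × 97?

φ(10741877) = 10741877 · (1 − 1/37) · (1 − 1/41) · (1 − 1/73) · (1 − 1/97)
       = 10741877 · 9953280/10741877 = 9953280.

9953280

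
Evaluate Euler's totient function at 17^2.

φ(289) = 289 · (1 − 1/17)
       = 289 · 16/17 = 272.

272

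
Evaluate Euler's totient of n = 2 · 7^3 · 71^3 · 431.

44609825400

φ(2) = 2 − 1 = 1.
φ(7^3) = 7^3 − 7^2 = 343 − 49 = 294.
φ(71^3) = 71^3 − 71^2 = 357911 − 5041 = 352870.
φ(431) = 431 − 1 = 430.
φ(105822113726) = 1 × 294 × 352870 × 430 = 44609825400.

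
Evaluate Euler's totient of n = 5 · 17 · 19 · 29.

32256

φ(5) = 5 − 1 = 4.
φ(17) = 17 − 1 = 16.
φ(19) = 19 − 1 = 18.
φ(29) = 29 − 1 = 28.
Multiply: 4 · 16 · 18 · 28 = 32256.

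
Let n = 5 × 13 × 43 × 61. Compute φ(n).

120960

φ(170495) = 170495 · (1 − 1/5) · (1 − 1/13) · (1 − 1/43) · (1 − 1/61)
       = 170495 · 120960/170495 = 120960.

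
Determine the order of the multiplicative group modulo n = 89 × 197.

17248

φ(17533) = 17533 · (1 − 1/89) · (1 − 1/197)
       = 17533 · 17248/17533 = 17248.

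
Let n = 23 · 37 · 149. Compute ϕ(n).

117216

φ(23) = 23 − 1 = 22.
φ(37) = 37 − 1 = 36.
φ(149) = 149 − 1 = 148.
Since φ is multiplicative, φ(126799) = 22 · 36 · 148 = 117216.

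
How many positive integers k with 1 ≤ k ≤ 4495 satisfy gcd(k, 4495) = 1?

3360

Factor 4495: 4495 = 5 · 29 · 31.
φ(4495) = 4495 · (1 − 1/5) · (1 − 1/29) · (1 − 1/31)
       = 4495 · 3360/4495 = 3360.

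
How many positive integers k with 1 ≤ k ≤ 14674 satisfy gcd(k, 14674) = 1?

6160

Prime factorization: 14674 = 2 · 11 · 23 · 29.
φ(2) = 2 − 1 = 1.
φ(11) = 11 − 1 = 10.
φ(23) = 23 − 1 = 22.
φ(29) = 29 − 1 = 28.
φ(14674) = 1 × 10 × 22 × 28 = 6160.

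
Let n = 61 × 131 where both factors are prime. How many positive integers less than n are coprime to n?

7800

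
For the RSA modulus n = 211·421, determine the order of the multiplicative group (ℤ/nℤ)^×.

φ(88831) = 88831 · (1 − 1/211) · (1 − 1/421)
       = 88831 · 88200/88831 = 88200.

88200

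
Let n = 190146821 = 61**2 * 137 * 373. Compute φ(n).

185166720

φ(190146821) = 190146821 · (1 − 1/61) · (1 − 1/137) · (1 − 1/373)
       = 190146821 · 3035520/3117161 = 185166720.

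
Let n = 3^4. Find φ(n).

φ(3^4) = 3^3·(3−1) = 27·2 = 54.

54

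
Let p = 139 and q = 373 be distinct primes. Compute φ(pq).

φ(51847) = 51847 · (1 − 1/139) · (1 − 1/373)
       = 51847 · 51336/51847 = 51336.

51336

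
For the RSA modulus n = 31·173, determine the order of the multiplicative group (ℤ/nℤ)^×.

5160

φ(31) = 31 − 1 = 30.
φ(173) = 173 − 1 = 172.
Since φ is multiplicative, φ(5363) = 30 · 172 = 5160.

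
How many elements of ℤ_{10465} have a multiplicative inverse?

Factor 10465: 10465 = 5 · 7 · 13 · 23.
φ(10465) = 10465 · (1 − 1/5) · (1 − 1/7) · (1 − 1/13) · (1 − 1/23)
       = 10465 · 6336/10465 = 6336.

6336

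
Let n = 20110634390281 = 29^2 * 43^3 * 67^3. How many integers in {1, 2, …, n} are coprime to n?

φ(20110634390281) = 20110634390281 · (1 − 1/29) · (1 − 1/43) · (1 − 1/67)
       = 20110634390281 · 77616/83549 = 18682533589104.

18682533589104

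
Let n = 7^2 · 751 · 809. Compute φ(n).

25452000

φ(7^2) = 7^2 − 7^1 = 49 − 7 = 42.
φ(751) = 751 − 1 = 750.
φ(809) = 809 − 1 = 808.
Since φ is multiplicative, φ(29770391) = 42 · 750 · 808 = 25452000.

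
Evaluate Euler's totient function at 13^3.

2028

φ(13^3) = 13^2·(13−1) = 169·12 = 2028.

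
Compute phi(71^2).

φ(5041) = 5041 · (1 − 1/71)
       = 5041 · 70/71 = 4970.

4970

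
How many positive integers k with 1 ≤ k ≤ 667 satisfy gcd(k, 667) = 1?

667 = 23 · 29.
φ(23) = 23 − 1 = 22.
φ(29) = 29 − 1 = 28.
φ(667) = 22 × 28 = 616.

616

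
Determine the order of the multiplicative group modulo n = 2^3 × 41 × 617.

98560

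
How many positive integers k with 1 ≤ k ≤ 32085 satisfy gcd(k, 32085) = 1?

Factor 32085: 32085 = 3**2 * 5 * 23 * 31.
φ(32085) = 32085 · (1 − 1/3) · (1 − 1/5) · (1 − 1/23) · (1 − 1/31)
       = 32085 · 5280/10695 = 15840.

15840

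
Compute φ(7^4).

2058

φ(7^4) = 7^3·(7−1) = 343·6 = 2058.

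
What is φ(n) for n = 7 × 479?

2868

φ(7) = 7 − 1 = 6.
φ(479) = 479 − 1 = 478.
Since φ is multiplicative, φ(3353) = 6 · 478 = 2868.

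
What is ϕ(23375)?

16000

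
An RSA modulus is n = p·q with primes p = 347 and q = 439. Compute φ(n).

151548

φ(n) = (p − 1)(q − 1) = (347−1)(439−1) = 346·438 = 151548.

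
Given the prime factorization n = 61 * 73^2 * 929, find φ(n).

292654080

φ(61) = 61 − 1 = 60.
φ(73^2) = 73^2 − 73^1 = 5329 − 73 = 5256.
φ(929) = 929 − 1 = 928.
Since φ is multiplicative, φ(301989101) = 60 · 5256 · 928 = 292654080.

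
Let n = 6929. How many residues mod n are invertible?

Factor 6929: 6929 = 13^2 · 41.
φ(6929) = 6929 · (1 − 1/13) · (1 − 1/41)
       = 6929 · 480/533 = 6240.

6240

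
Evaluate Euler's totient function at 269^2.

φ(72361) = 72361 · (1 − 1/269)
       = 72361 · 268/269 = 72092.

72092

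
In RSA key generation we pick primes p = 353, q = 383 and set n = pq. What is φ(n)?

134464

φ(353) = 353 − 1 = 352.
φ(383) = 383 − 1 = 382.
Since φ is multiplicative, φ(135199) = 352 · 382 = 134464.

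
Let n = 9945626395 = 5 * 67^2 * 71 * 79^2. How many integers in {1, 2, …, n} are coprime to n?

7629541920

φ(5) = 5 − 1 = 4.
φ(67^2) = 67^2 − 67^1 = 4489 − 67 = 4422.
φ(71) = 71 − 1 = 70.
φ(79^2) = 79^2 − 79^1 = 6241 − 79 = 6162.
Since φ is multiplicative, φ(9945626395) = 4 · 4422 · 70 · 6162 = 7629541920.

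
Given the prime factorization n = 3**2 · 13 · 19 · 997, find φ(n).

φ(3^2) = 3^1·(3−1) = 3·2 = 6.
φ(13) = 13 − 1 = 12.
φ(19) = 19 − 1 = 18.
φ(997) = 997 − 1 = 996.
φ(2216331) = 6 × 12 × 18 × 996 = 1290816.

1290816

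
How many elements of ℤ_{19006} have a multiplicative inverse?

8064

19006 = 2 * 13 * 17 * 43.
φ(19006) = 19006 · (1 − 1/2) · (1 − 1/13) · (1 − 1/17) · (1 − 1/43)
       = 19006 · 8064/19006 = 8064.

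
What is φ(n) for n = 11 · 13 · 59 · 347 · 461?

φ(11) = 11 − 1 = 10.
φ(13) = 13 − 1 = 12.
φ(59) = 59 − 1 = 58.
φ(347) = 347 − 1 = 346.
φ(461) = 461 − 1 = 460.
Since φ is multiplicative, φ(1349641579) = 10 · 12 · 58 · 346 · 460 = 1107753600.

1107753600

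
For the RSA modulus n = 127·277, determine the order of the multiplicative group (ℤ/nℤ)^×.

34776

φ(35179) = 35179 · (1 − 1/127) · (1 − 1/277)
       = 35179 · 34776/35179 = 34776.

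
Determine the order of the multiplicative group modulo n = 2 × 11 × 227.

2260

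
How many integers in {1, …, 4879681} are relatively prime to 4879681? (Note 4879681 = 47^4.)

4775858

φ(47^4) = 47^4 − 47^3 = 4879681 − 103823 = 4775858.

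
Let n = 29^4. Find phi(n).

682892

φ(29^4) = 29^4 − 29^3 = 707281 − 24389 = 682892.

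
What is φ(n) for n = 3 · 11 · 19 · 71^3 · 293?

φ(3) = 3 − 1 = 2.
φ(11) = 11 − 1 = 10.
φ(19) = 19 − 1 = 18.
φ(71^3) = 71^2·(71−1) = 5041·70 = 352870.
φ(293) = 293 − 1 = 292.
φ(65752187721) = 2 × 10 × 18 × 352870 × 292 = 37093694400.

37093694400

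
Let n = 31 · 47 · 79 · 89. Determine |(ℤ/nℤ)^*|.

φ(31) = 31 − 1 = 30.
φ(47) = 47 − 1 = 46.
φ(79) = 79 − 1 = 78.
φ(89) = 89 − 1 = 88.
φ(10244167) = 30 × 46 × 78 × 88 = 9472320.

9472320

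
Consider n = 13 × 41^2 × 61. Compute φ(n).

1180800

φ(13) = 13 − 1 = 12.
φ(41^2) = 41^2 − 41^1 = 1681 − 41 = 1640.
φ(61) = 61 − 1 = 60.
Multiply: 12 · 1640 · 60 = 1180800.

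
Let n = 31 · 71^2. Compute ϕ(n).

φ(156271) = 156271 · (1 − 1/31) · (1 − 1/71)
       = 156271 · 2100/2201 = 149100.

149100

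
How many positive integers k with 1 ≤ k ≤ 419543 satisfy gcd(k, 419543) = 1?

354816

419543 = 17 * 23 * 29 * 37.
φ(17) = 17 − 1 = 16.
φ(23) = 23 − 1 = 22.
φ(29) = 29 − 1 = 28.
φ(37) = 37 − 1 = 36.
Multiply: 16 · 22 · 28 · 36 = 354816.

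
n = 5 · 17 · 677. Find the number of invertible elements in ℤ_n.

43264

φ(57545) = 57545 · (1 − 1/5) · (1 − 1/17) · (1 − 1/677)
       = 57545 · 43264/57545 = 43264.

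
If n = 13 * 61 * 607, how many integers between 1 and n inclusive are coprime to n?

436320

φ(481351) = 481351 · (1 − 1/13) · (1 − 1/61) · (1 − 1/607)
       = 481351 · 436320/481351 = 436320.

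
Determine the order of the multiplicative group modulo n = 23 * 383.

8404

φ(23) = 23 − 1 = 22.
φ(383) = 383 − 1 = 382.
Since φ is multiplicative, φ(8809) = 22 · 382 = 8404.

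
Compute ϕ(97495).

69120

Factor 97495: 97495 = 5 · 17 · 31 · 37.
φ(97495) = 97495 · (1 − 1/5) · (1 − 1/17) · (1 − 1/31) · (1 − 1/37)
       = 97495 · 69120/97495 = 69120.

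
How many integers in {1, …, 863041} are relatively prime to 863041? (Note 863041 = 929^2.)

φ(929^2) = 929^1·(929−1) = 929·928 = 862112.

862112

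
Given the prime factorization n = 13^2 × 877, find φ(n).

φ(148213) = 148213 · (1 − 1/13) · (1 − 1/877)
       = 148213 · 10512/11401 = 136656.

136656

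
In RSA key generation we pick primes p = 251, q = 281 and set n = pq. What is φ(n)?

70000

φ(251) = 251 − 1 = 250.
φ(281) = 281 − 1 = 280.
Multiply: 250 · 280 = 70000.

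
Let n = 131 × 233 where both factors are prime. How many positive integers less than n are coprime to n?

φ(30523) = 30523 · (1 − 1/131) · (1 − 1/233)
       = 30523 · 30160/30523 = 30160.

30160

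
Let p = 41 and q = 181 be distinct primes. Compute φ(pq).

φ(41) = 41 − 1 = 40.
φ(181) = 181 − 1 = 180.
φ(7421) = 40 × 180 = 7200.

7200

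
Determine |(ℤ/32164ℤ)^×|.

13440

32164 = 2^2 × 11 × 17 × 43.
φ(32164) = 32164 · (1 − 1/2) · (1 − 1/11) · (1 − 1/17) · (1 − 1/43)
       = 32164 · 6720/16082 = 13440.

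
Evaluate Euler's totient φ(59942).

26880

Factor 59942: 59942 = 2 · 17 · 41 · 43.
φ(59942) = 59942 · (1 − 1/2) · (1 − 1/17) · (1 − 1/41) · (1 − 1/43)
       = 59942 · 26880/59942 = 26880.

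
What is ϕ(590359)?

422400

First factor: 590359 = 7 · 11^2 · 17 · 41.
φ(7) = 7 − 1 = 6.
φ(11^2) = 11^2 − 11^1 = 121 − 11 = 110.
φ(17) = 17 − 1 = 16.
φ(41) = 41 − 1 = 40.
Since φ is multiplicative, φ(590359) = 6 · 110 · 16 · 40 = 422400.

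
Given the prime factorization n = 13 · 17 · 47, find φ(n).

8832

φ(10387) = 10387 · (1 − 1/13) · (1 − 1/17) · (1 − 1/47)
       = 10387 · 8832/10387 = 8832.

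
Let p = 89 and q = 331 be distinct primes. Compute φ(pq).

29040

φ(29459) = 29459 · (1 − 1/89) · (1 − 1/331)
       = 29459 · 29040/29459 = 29040.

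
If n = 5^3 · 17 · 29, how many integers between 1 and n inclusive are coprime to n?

φ(5^3) = 5^2·(5−1) = 25·4 = 100.
φ(17) = 17 − 1 = 16.
φ(29) = 29 − 1 = 28.
φ(61625) = 100 × 16 × 28 = 44800.

44800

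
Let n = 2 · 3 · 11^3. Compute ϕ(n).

2420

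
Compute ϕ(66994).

30240

First factor: 66994 = 2 × 19 × 41 × 43.
φ(2) = 2 − 1 = 1.
φ(19) = 19 − 1 = 18.
φ(41) = 41 − 1 = 40.
φ(43) = 43 − 1 = 42.
Since φ is multiplicative, φ(66994) = 1 · 18 · 40 · 42 = 30240.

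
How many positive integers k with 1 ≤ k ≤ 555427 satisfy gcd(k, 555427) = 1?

475200

555427 = 19 · 23 · 31 · 41.
φ(555427) = 555427 · (1 − 1/19) · (1 − 1/23) · (1 − 1/31) · (1 − 1/41)
       = 555427 · 475200/555427 = 475200.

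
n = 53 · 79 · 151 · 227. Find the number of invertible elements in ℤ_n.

137498400

φ(53) = 53 − 1 = 52.
φ(79) = 79 − 1 = 78.
φ(151) = 151 − 1 = 150.
φ(227) = 227 − 1 = 226.
φ(143517799) = 52 × 78 × 150 × 226 = 137498400.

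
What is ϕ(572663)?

Prime factorization: 572663 = 7**2 × 13 × 29 × 31.
φ(7^2) = 7^1·(7−1) = 7·6 = 42.
φ(13) = 13 − 1 = 12.
φ(29) = 29 − 1 = 28.
φ(31) = 31 − 1 = 30.
φ(572663) = 42 × 12 × 28 × 30 = 423360.

423360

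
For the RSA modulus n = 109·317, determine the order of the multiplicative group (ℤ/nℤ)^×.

φ(n) = (p − 1)(q − 1) = (109−1)(317−1) = 108·316 = 34128.

34128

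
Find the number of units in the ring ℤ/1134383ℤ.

997920

Prime factorization: 1134383 = 23 · 31 · 37 · 43.
φ(23) = 23 − 1 = 22.
φ(31) = 31 − 1 = 30.
φ(37) = 37 − 1 = 36.
φ(43) = 43 − 1 = 42.
Multiply: 22 · 30 · 36 · 42 = 997920.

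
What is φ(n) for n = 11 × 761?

φ(11) = 11 − 1 = 10.
φ(761) = 761 − 1 = 760.
Multiply: 10 · 760 = 7600.

7600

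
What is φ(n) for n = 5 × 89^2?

φ(39605) = 39605 · (1 − 1/5) · (1 − 1/89)
       = 39605 · 352/445 = 31328.

31328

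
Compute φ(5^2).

φ(25) = 25 · (1 − 1/5)
       = 25 · 4/5 = 20.

20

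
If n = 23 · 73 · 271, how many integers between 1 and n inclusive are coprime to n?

φ(455009) = 455009 · (1 − 1/23) · (1 − 1/73) · (1 − 1/271)
       = 455009 · 427680/455009 = 427680.

427680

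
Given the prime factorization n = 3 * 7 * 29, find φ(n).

φ(3) = 3 − 1 = 2.
φ(7) = 7 − 1 = 6.
φ(29) = 29 − 1 = 28.
Since φ is multiplicative, φ(609) = 2 · 6 · 28 = 336.

336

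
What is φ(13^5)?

φ(371293) = 371293 · (1 − 1/13)
       = 371293 · 12/13 = 342732.

342732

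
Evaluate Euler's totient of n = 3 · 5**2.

φ(75) = 75 · (1 − 1/3) · (1 − 1/5)
       = 75 · 8/15 = 40.

40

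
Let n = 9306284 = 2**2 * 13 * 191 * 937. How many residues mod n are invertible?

φ(2^2) = 2^1·(2−1) = 2·1 = 2.
φ(13) = 13 − 1 = 12.
φ(191) = 191 − 1 = 190.
φ(937) = 937 − 1 = 936.
φ(9306284) = 2 × 12 × 190 × 936 = 4268160.

4268160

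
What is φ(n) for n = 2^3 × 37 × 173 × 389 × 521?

4997191680

φ(10378274152) = 10378274152 · (1 − 1/2) · (1 − 1/37) · (1 − 1/173) · (1 − 1/389) · (1 − 1/521)
       = 10378274152 · 1249297920/2594568538 = 4997191680.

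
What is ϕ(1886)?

880

Prime factorization: 1886 = 2 · 23 · 41.
φ(2) = 2 − 1 = 1.
φ(23) = 23 − 1 = 22.
φ(41) = 41 − 1 = 40.
φ(1886) = 1 × 22 × 40 = 880.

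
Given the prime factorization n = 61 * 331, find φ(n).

φ(61) = 61 − 1 = 60.
φ(331) = 331 − 1 = 330.
Since φ is multiplicative, φ(20191) = 60 · 330 = 19800.

19800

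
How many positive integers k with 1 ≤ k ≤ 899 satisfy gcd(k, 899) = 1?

840

First factor: 899 = 29 * 31.
φ(899) = 899 · (1 − 1/29) · (1 − 1/31)
       = 899 · 840/899 = 840.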